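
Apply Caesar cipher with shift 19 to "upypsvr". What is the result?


Caesar cipher: shift "upypsvr" by 19
  'u' (pos 20) + 19 = pos 13 = 'n'
  'p' (pos 15) + 19 = pos 8 = 'i'
  'y' (pos 24) + 19 = pos 17 = 'r'
  'p' (pos 15) + 19 = pos 8 = 'i'
  's' (pos 18) + 19 = pos 11 = 'l'
  'v' (pos 21) + 19 = pos 14 = 'o'
  'r' (pos 17) + 19 = pos 10 = 'k'
Result: nirilok

nirilok


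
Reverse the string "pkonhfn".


Input: pkonhfn
Reading characters right to left:
  Position 6: 'n'
  Position 5: 'f'
  Position 4: 'h'
  Position 3: 'n'
  Position 2: 'o'
  Position 1: 'k'
  Position 0: 'p'
Reversed: nfhnokp

nfhnokp


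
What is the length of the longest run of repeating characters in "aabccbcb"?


Input: "aabccbcb"
Scanning for longest run:
  Position 1 ('a'): continues run of 'a', length=2
  Position 2 ('b'): new char, reset run to 1
  Position 3 ('c'): new char, reset run to 1
  Position 4 ('c'): continues run of 'c', length=2
  Position 5 ('b'): new char, reset run to 1
  Position 6 ('c'): new char, reset run to 1
  Position 7 ('b'): new char, reset run to 1
Longest run: 'a' with length 2

2


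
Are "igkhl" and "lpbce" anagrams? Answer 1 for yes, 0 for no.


Strings: "igkhl", "lpbce"
Sorted first:  ghikl
Sorted second: bcelp
Differ at position 0: 'g' vs 'b' => not anagrams

0


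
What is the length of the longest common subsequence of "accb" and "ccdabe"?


LCS of "accb" and "ccdabe"
DP table:
           c    c    d    a    b    e
      0    0    0    0    0    0    0
  a   0    0    0    0    1    1    1
  c   0    1    1    1    1    1    1
  c   0    1    2    2    2    2    2
  b   0    1    2    2    2    3    3
LCS length = dp[4][6] = 3

3


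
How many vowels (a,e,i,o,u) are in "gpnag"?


Input: gpnag
Checking each character:
  'g' at position 0: consonant
  'p' at position 1: consonant
  'n' at position 2: consonant
  'a' at position 3: vowel (running total: 1)
  'g' at position 4: consonant
Total vowels: 1

1


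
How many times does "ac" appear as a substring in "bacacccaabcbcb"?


Searching for "ac" in "bacacccaabcbcb"
Scanning each position:
  Position 0: "ba" => no
  Position 1: "ac" => MATCH
  Position 2: "ca" => no
  Position 3: "ac" => MATCH
  Position 4: "cc" => no
  Position 5: "cc" => no
  Position 6: "ca" => no
  Position 7: "aa" => no
  Position 8: "ab" => no
  Position 9: "bc" => no
  Position 10: "cb" => no
  Position 11: "bc" => no
  Position 12: "cb" => no
Total occurrences: 2

2


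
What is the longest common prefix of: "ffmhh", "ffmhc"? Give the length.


Words: ffmhh, ffmhc
  Position 0: all 'f' => match
  Position 1: all 'f' => match
  Position 2: all 'm' => match
  Position 3: all 'h' => match
  Position 4: ('h', 'c') => mismatch, stop
LCP = "ffmh" (length 4)

4


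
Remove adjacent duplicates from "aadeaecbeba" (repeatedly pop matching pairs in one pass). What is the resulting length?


Input: aadeaecbeba
Stack-based adjacent duplicate removal:
  Read 'a': push. Stack: a
  Read 'a': matches stack top 'a' => pop. Stack: (empty)
  Read 'd': push. Stack: d
  Read 'e': push. Stack: de
  Read 'a': push. Stack: dea
  Read 'e': push. Stack: deae
  Read 'c': push. Stack: deaec
  Read 'b': push. Stack: deaecb
  Read 'e': push. Stack: deaecbe
  Read 'b': push. Stack: deaecbeb
  Read 'a': push. Stack: deaecbeba
Final stack: "deaecbeba" (length 9)

9


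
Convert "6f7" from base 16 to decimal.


Input: "6f7" in base 16
Positional expansion:
  Digit '6' (value 6) x 16^2 = 1536
  Digit 'f' (value 15) x 16^1 = 240
  Digit '7' (value 7) x 16^0 = 7
Sum = 1783

1783


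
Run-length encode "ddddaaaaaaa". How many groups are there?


Input: ddddaaaaaaa
Scanning for consecutive runs:
  Group 1: 'd' x 4 (positions 0-3)
  Group 2: 'a' x 7 (positions 4-10)
Total groups: 2

2


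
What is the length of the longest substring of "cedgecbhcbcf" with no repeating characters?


Input: "cedgecbhcbcf"
Sliding window (track last position of each char):
  Position 0 ('c'): window [0,0] length 1 -- new best
  Position 1 ('e'): window [0,1] length 2 -- new best
  Position 2 ('d'): window [0,2] length 3 -- new best
  Position 3 ('g'): window [0,3] length 4 -- new best
  Position 4 ('e'): repeat (last at 1), move window start to 2
  Position 4 ('e'): window [2,4] length 3
  Position 5 ('c'): window [2,5] length 4
  Position 6 ('b'): window [2,6] length 5 -- new best
  Position 7 ('h'): window [2,7] length 6 -- new best
  Position 8 ('c'): repeat (last at 5), move window start to 6
  Position 8 ('c'): window [6,8] length 3
  Position 9 ('b'): repeat (last at 6), move window start to 7
  Position 9 ('b'): window [7,9] length 3
  Position 10 ('c'): repeat (last at 8), move window start to 9
  Position 10 ('c'): window [9,10] length 2
  Position 11 ('f'): window [9,11] length 3
Longest substring with no repeats: "dgecbh" with length 6

6


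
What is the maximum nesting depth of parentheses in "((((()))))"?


Input: "((((()))))"
Tracking depth:
  Position 0 '(': depth becomes 1
  Position 1 '(': depth becomes 2
  Position 2 '(': depth becomes 3
  Position 3 '(': depth becomes 4
  Position 4 '(': depth becomes 5
  Position 5 ')': depth becomes 4
  Position 6 ')': depth becomes 3
  Position 7 ')': depth becomes 2
  Position 8 ')': depth becomes 1
  Position 9 ')': depth becomes 0
Maximum depth reached: 5

5


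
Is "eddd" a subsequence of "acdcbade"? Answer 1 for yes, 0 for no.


Check if "eddd" is a subsequence of "acdcbade"
Greedy scan:
  Position 0 ('a'): no match needed
  Position 1 ('c'): no match needed
  Position 2 ('d'): no match needed
  Position 3 ('c'): no match needed
  Position 4 ('b'): no match needed
  Position 5 ('a'): no match needed
  Position 6 ('d'): no match needed
  Position 7 ('e'): matches sub[0] = 'e'
Only matched 1/4 characters => not a subsequence

0


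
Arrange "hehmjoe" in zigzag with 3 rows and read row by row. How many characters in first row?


Zigzag "hehmjoe" into 3 rows:
Placing characters:
  'h' => row 0
  'e' => row 1
  'h' => row 2
  'm' => row 1
  'j' => row 0
  'o' => row 1
  'e' => row 2
Rows:
  Row 0: "hj"
  Row 1: "emo"
  Row 2: "he"
First row length: 2

2


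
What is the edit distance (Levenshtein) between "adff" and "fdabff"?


Computing edit distance: "adff" -> "fdabff"
DP table:
           f    d    a    b    f    f
      0    1    2    3    4    5    6
  a   1    1    2    2    3    4    5
  d   2    2    1    2    3    4    5
  f   3    2    2    2    3    3    4
  f   4    3    3    3    3    3    3
Edit distance = dp[4][6] = 3

3


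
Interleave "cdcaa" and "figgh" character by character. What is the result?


Interleaving "cdcaa" and "figgh":
  Position 0: 'c' from first, 'f' from second => "cf"
  Position 1: 'd' from first, 'i' from second => "di"
  Position 2: 'c' from first, 'g' from second => "cg"
  Position 3: 'a' from first, 'g' from second => "ag"
  Position 4: 'a' from first, 'h' from second => "ah"
Result: cfdicgagah

cfdicgagah


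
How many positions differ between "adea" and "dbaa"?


Comparing "adea" and "dbaa" position by position:
  Position 0: 'a' vs 'd' => DIFFER
  Position 1: 'd' vs 'b' => DIFFER
  Position 2: 'e' vs 'a' => DIFFER
  Position 3: 'a' vs 'a' => same
Positions that differ: 3

3


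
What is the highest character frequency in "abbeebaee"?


Input: abbeebaee
Character counts:
  'a': 2
  'b': 3
  'e': 4
Maximum frequency: 4

4


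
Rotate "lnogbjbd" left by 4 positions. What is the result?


Input: "lnogbjbd", rotate left by 4
First 4 characters: "lnog"
Remaining characters: "bjbd"
Concatenate remaining + first: "bjbd" + "lnog" = "bjbdlnog"

bjbdlnog


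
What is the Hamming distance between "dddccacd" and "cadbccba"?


Comparing "dddccacd" and "cadbccba" position by position:
  Position 0: 'd' vs 'c' => differ
  Position 1: 'd' vs 'a' => differ
  Position 2: 'd' vs 'd' => same
  Position 3: 'c' vs 'b' => differ
  Position 4: 'c' vs 'c' => same
  Position 5: 'a' vs 'c' => differ
  Position 6: 'c' vs 'b' => differ
  Position 7: 'd' vs 'a' => differ
Total differences (Hamming distance): 6

6


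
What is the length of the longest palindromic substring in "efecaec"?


Input: "efecaec"
Checking substrings for palindromes:
  [0:3] "efe" (len 3) => palindrome
Longest palindromic substring: "efe" with length 3

3


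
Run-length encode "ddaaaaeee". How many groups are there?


Input: ddaaaaeee
Scanning for consecutive runs:
  Group 1: 'd' x 2 (positions 0-1)
  Group 2: 'a' x 4 (positions 2-5)
  Group 3: 'e' x 3 (positions 6-8)
Total groups: 3

3


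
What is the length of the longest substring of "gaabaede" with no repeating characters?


Input: "gaabaede"
Sliding window (track last position of each char):
  Position 0 ('g'): window [0,0] length 1 -- new best
  Position 1 ('a'): window [0,1] length 2 -- new best
  Position 2 ('a'): repeat (last at 1), move window start to 2
  Position 2 ('a'): window [2,2] length 1
  Position 3 ('b'): window [2,3] length 2
  Position 4 ('a'): repeat (last at 2), move window start to 3
  Position 4 ('a'): window [3,4] length 2
  Position 5 ('e'): window [3,5] length 3 -- new best
  Position 6 ('d'): window [3,6] length 4 -- new best
  Position 7 ('e'): repeat (last at 5), move window start to 6
  Position 7 ('e'): window [6,7] length 2
Longest substring with no repeats: "baed" with length 4

4


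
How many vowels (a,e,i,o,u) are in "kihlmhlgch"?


Input: kihlmhlgch
Checking each character:
  'k' at position 0: consonant
  'i' at position 1: vowel (running total: 1)
  'h' at position 2: consonant
  'l' at position 3: consonant
  'm' at position 4: consonant
  'h' at position 5: consonant
  'l' at position 6: consonant
  'g' at position 7: consonant
  'c' at position 8: consonant
  'h' at position 9: consonant
Total vowels: 1

1


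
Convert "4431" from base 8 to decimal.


Input: "4431" in base 8
Positional expansion:
  Digit '4' (value 4) x 8^3 = 2048
  Digit '4' (value 4) x 8^2 = 256
  Digit '3' (value 3) x 8^1 = 24
  Digit '1' (value 1) x 8^0 = 1
Sum = 2329

2329


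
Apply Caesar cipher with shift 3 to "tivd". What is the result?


Caesar cipher: shift "tivd" by 3
  't' (pos 19) + 3 = pos 22 = 'w'
  'i' (pos 8) + 3 = pos 11 = 'l'
  'v' (pos 21) + 3 = pos 24 = 'y'
  'd' (pos 3) + 3 = pos 6 = 'g'
Result: wlyg

wlyg


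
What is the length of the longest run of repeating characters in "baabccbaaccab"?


Input: "baabccbaaccab"
Scanning for longest run:
  Position 1 ('a'): new char, reset run to 1
  Position 2 ('a'): continues run of 'a', length=2
  Position 3 ('b'): new char, reset run to 1
  Position 4 ('c'): new char, reset run to 1
  Position 5 ('c'): continues run of 'c', length=2
  Position 6 ('b'): new char, reset run to 1
  Position 7 ('a'): new char, reset run to 1
  Position 8 ('a'): continues run of 'a', length=2
  Position 9 ('c'): new char, reset run to 1
  Position 10 ('c'): continues run of 'c', length=2
  Position 11 ('a'): new char, reset run to 1
  Position 12 ('b'): new char, reset run to 1
Longest run: 'a' with length 2

2


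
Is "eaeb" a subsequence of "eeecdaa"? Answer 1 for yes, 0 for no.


Check if "eaeb" is a subsequence of "eeecdaa"
Greedy scan:
  Position 0 ('e'): matches sub[0] = 'e'
  Position 1 ('e'): no match needed
  Position 2 ('e'): no match needed
  Position 3 ('c'): no match needed
  Position 4 ('d'): no match needed
  Position 5 ('a'): matches sub[1] = 'a'
  Position 6 ('a'): no match needed
Only matched 2/4 characters => not a subsequence

0


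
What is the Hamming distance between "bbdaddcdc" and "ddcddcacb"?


Comparing "bbdaddcdc" and "ddcddcacb" position by position:
  Position 0: 'b' vs 'd' => differ
  Position 1: 'b' vs 'd' => differ
  Position 2: 'd' vs 'c' => differ
  Position 3: 'a' vs 'd' => differ
  Position 4: 'd' vs 'd' => same
  Position 5: 'd' vs 'c' => differ
  Position 6: 'c' vs 'a' => differ
  Position 7: 'd' vs 'c' => differ
  Position 8: 'c' vs 'b' => differ
Total differences (Hamming distance): 8

8


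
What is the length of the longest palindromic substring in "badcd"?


Input: "badcd"
Checking substrings for palindromes:
  [2:5] "dcd" (len 3) => palindrome
Longest palindromic substring: "dcd" with length 3

3


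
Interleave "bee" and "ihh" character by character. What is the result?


Interleaving "bee" and "ihh":
  Position 0: 'b' from first, 'i' from second => "bi"
  Position 1: 'e' from first, 'h' from second => "eh"
  Position 2: 'e' from first, 'h' from second => "eh"
Result: bieheh

bieheh


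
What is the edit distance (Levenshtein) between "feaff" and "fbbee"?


Computing edit distance: "feaff" -> "fbbee"
DP table:
           f    b    b    e    e
      0    1    2    3    4    5
  f   1    0    1    2    3    4
  e   2    1    1    2    2    3
  a   3    2    2    2    3    3
  f   4    3    3    3    3    4
  f   5    4    4    4    4    4
Edit distance = dp[5][5] = 4

4


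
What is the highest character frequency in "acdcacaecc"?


Input: acdcacaecc
Character counts:
  'a': 3
  'c': 5
  'd': 1
  'e': 1
Maximum frequency: 5

5


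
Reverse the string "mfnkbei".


Input: mfnkbei
Reading characters right to left:
  Position 6: 'i'
  Position 5: 'e'
  Position 4: 'b'
  Position 3: 'k'
  Position 2: 'n'
  Position 1: 'f'
  Position 0: 'm'
Reversed: iebknfm

iebknfm


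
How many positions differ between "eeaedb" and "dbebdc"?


Comparing "eeaedb" and "dbebdc" position by position:
  Position 0: 'e' vs 'd' => DIFFER
  Position 1: 'e' vs 'b' => DIFFER
  Position 2: 'a' vs 'e' => DIFFER
  Position 3: 'e' vs 'b' => DIFFER
  Position 4: 'd' vs 'd' => same
  Position 5: 'b' vs 'c' => DIFFER
Positions that differ: 5

5


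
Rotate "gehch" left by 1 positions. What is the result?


Input: "gehch", rotate left by 1
First 1 characters: "g"
Remaining characters: "ehch"
Concatenate remaining + first: "ehch" + "g" = "ehchg"

ehchg


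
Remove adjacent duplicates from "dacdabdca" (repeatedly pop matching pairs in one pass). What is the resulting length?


Input: dacdabdca
Stack-based adjacent duplicate removal:
  Read 'd': push. Stack: d
  Read 'a': push. Stack: da
  Read 'c': push. Stack: dac
  Read 'd': push. Stack: dacd
  Read 'a': push. Stack: dacda
  Read 'b': push. Stack: dacdab
  Read 'd': push. Stack: dacdabd
  Read 'c': push. Stack: dacdabdc
  Read 'a': push. Stack: dacdabdca
Final stack: "dacdabdca" (length 9)

9


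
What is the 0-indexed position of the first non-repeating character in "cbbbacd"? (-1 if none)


Input: cbbbacd
Character frequencies:
  'a': 1
  'b': 3
  'c': 2
  'd': 1
Scanning left to right for freq == 1:
  Position 0 ('c'): freq=2, skip
  Position 1 ('b'): freq=3, skip
  Position 2 ('b'): freq=3, skip
  Position 3 ('b'): freq=3, skip
  Position 4 ('a'): unique! => answer = 4

4


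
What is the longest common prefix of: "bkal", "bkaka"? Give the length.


Words: bkal, bkaka
  Position 0: all 'b' => match
  Position 1: all 'k' => match
  Position 2: all 'a' => match
  Position 3: ('l', 'k') => mismatch, stop
LCP = "bka" (length 3)

3


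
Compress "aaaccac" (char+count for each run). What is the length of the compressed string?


Input: aaaccac
Runs:
  'a' x 3 => "a3"
  'c' x 2 => "c2"
  'a' x 1 => "a1"
  'c' x 1 => "c1"
Compressed: "a3c2a1c1"
Compressed length: 8

8


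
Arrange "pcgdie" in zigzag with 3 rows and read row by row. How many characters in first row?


Zigzag "pcgdie" into 3 rows:
Placing characters:
  'p' => row 0
  'c' => row 1
  'g' => row 2
  'd' => row 1
  'i' => row 0
  'e' => row 1
Rows:
  Row 0: "pi"
  Row 1: "cde"
  Row 2: "g"
First row length: 2

2


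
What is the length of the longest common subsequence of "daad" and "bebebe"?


LCS of "daad" and "bebebe"
DP table:
           b    e    b    e    b    e
      0    0    0    0    0    0    0
  d   0    0    0    0    0    0    0
  a   0    0    0    0    0    0    0
  a   0    0    0    0    0    0    0
  d   0    0    0    0    0    0    0
LCS length = dp[4][6] = 0

0


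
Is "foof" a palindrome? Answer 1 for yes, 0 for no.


Input: foof
Reversed: foof
  Compare pos 0 ('f') with pos 3 ('f'): match
  Compare pos 1 ('o') with pos 2 ('o'): match
Result: palindrome

1


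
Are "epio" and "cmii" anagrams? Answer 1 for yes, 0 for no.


Strings: "epio", "cmii"
Sorted first:  eiop
Sorted second: ciim
Differ at position 0: 'e' vs 'c' => not anagrams

0


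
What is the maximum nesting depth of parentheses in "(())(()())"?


Input: "(())(()())"
Tracking depth:
  Position 0 '(': depth becomes 1
  Position 1 '(': depth becomes 2
  Position 2 ')': depth becomes 1
  Position 3 ')': depth becomes 0
  Position 4 '(': depth becomes 1
  Position 5 '(': depth becomes 2
  Position 6 ')': depth becomes 1
  Position 7 '(': depth becomes 2
  Position 8 ')': depth becomes 1
  Position 9 ')': depth becomes 0
Maximum depth reached: 2

2


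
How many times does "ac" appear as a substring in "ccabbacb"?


Searching for "ac" in "ccabbacb"
Scanning each position:
  Position 0: "cc" => no
  Position 1: "ca" => no
  Position 2: "ab" => no
  Position 3: "bb" => no
  Position 4: "ba" => no
  Position 5: "ac" => MATCH
  Position 6: "cb" => no
Total occurrences: 1

1


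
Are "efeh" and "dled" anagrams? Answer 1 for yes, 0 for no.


Strings: "efeh", "dled"
Sorted first:  eefh
Sorted second: ddel
Differ at position 0: 'e' vs 'd' => not anagrams

0


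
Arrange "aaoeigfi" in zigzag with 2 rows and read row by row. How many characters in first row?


Zigzag "aaoeigfi" into 2 rows:
Placing characters:
  'a' => row 0
  'a' => row 1
  'o' => row 0
  'e' => row 1
  'i' => row 0
  'g' => row 1
  'f' => row 0
  'i' => row 1
Rows:
  Row 0: "aoif"
  Row 1: "aegi"
First row length: 4

4


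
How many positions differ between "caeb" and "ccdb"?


Comparing "caeb" and "ccdb" position by position:
  Position 0: 'c' vs 'c' => same
  Position 1: 'a' vs 'c' => DIFFER
  Position 2: 'e' vs 'd' => DIFFER
  Position 3: 'b' vs 'b' => same
Positions that differ: 2

2


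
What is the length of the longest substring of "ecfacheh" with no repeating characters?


Input: "ecfacheh"
Sliding window (track last position of each char):
  Position 0 ('e'): window [0,0] length 1 -- new best
  Position 1 ('c'): window [0,1] length 2 -- new best
  Position 2 ('f'): window [0,2] length 3 -- new best
  Position 3 ('a'): window [0,3] length 4 -- new best
  Position 4 ('c'): repeat (last at 1), move window start to 2
  Position 4 ('c'): window [2,4] length 3
  Position 5 ('h'): window [2,5] length 4
  Position 6 ('e'): window [2,6] length 5 -- new best
  Position 7 ('h'): repeat (last at 5), move window start to 6
  Position 7 ('h'): window [6,7] length 2
Longest substring with no repeats: "fache" with length 5

5


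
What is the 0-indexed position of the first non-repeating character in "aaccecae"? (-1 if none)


Input: aaccecae
Character frequencies:
  'a': 3
  'c': 3
  'e': 2
Scanning left to right for freq == 1:
  Position 0 ('a'): freq=3, skip
  Position 1 ('a'): freq=3, skip
  Position 2 ('c'): freq=3, skip
  Position 3 ('c'): freq=3, skip
  Position 4 ('e'): freq=2, skip
  Position 5 ('c'): freq=3, skip
  Position 6 ('a'): freq=3, skip
  Position 7 ('e'): freq=2, skip
  No unique character found => answer = -1

-1


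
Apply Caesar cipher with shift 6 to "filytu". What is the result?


Caesar cipher: shift "filytu" by 6
  'f' (pos 5) + 6 = pos 11 = 'l'
  'i' (pos 8) + 6 = pos 14 = 'o'
  'l' (pos 11) + 6 = pos 17 = 'r'
  'y' (pos 24) + 6 = pos 4 = 'e'
  't' (pos 19) + 6 = pos 25 = 'z'
  'u' (pos 20) + 6 = pos 0 = 'a'
Result: loreza

loreza


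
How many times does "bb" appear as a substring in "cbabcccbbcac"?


Searching for "bb" in "cbabcccbbcac"
Scanning each position:
  Position 0: "cb" => no
  Position 1: "ba" => no
  Position 2: "ab" => no
  Position 3: "bc" => no
  Position 4: "cc" => no
  Position 5: "cc" => no
  Position 6: "cb" => no
  Position 7: "bb" => MATCH
  Position 8: "bc" => no
  Position 9: "ca" => no
  Position 10: "ac" => no
Total occurrences: 1

1


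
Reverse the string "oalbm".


Input: oalbm
Reading characters right to left:
  Position 4: 'm'
  Position 3: 'b'
  Position 2: 'l'
  Position 1: 'a'
  Position 0: 'o'
Reversed: mblao

mblao


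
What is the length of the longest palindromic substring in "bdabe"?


Input: "bdabe"
Checking substrings for palindromes:
  No multi-char palindromic substrings found
Longest palindromic substring: "b" with length 1

1


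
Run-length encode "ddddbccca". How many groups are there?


Input: ddddbccca
Scanning for consecutive runs:
  Group 1: 'd' x 4 (positions 0-3)
  Group 2: 'b' x 1 (positions 4-4)
  Group 3: 'c' x 3 (positions 5-7)
  Group 4: 'a' x 1 (positions 8-8)
Total groups: 4

4


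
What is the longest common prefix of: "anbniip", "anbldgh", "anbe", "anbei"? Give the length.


Words: anbniip, anbldgh, anbe, anbei
  Position 0: all 'a' => match
  Position 1: all 'n' => match
  Position 2: all 'b' => match
  Position 3: ('n', 'l', 'e', 'e') => mismatch, stop
LCP = "anb" (length 3)

3


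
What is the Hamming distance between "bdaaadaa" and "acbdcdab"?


Comparing "bdaaadaa" and "acbdcdab" position by position:
  Position 0: 'b' vs 'a' => differ
  Position 1: 'd' vs 'c' => differ
  Position 2: 'a' vs 'b' => differ
  Position 3: 'a' vs 'd' => differ
  Position 4: 'a' vs 'c' => differ
  Position 5: 'd' vs 'd' => same
  Position 6: 'a' vs 'a' => same
  Position 7: 'a' vs 'b' => differ
Total differences (Hamming distance): 6

6


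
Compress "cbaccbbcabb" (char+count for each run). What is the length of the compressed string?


Input: cbaccbbcabb
Runs:
  'c' x 1 => "c1"
  'b' x 1 => "b1"
  'a' x 1 => "a1"
  'c' x 2 => "c2"
  'b' x 2 => "b2"
  'c' x 1 => "c1"
  'a' x 1 => "a1"
  'b' x 2 => "b2"
Compressed: "c1b1a1c2b2c1a1b2"
Compressed length: 16

16


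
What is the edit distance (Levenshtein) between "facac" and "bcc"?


Computing edit distance: "facac" -> "bcc"
DP table:
           b    c    c
      0    1    2    3
  f   1    1    2    3
  a   2    2    2    3
  c   3    3    2    2
  a   4    4    3    3
  c   5    5    4    3
Edit distance = dp[5][3] = 3

3


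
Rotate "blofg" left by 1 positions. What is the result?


Input: "blofg", rotate left by 1
First 1 characters: "b"
Remaining characters: "lofg"
Concatenate remaining + first: "lofg" + "b" = "lofgb"

lofgb


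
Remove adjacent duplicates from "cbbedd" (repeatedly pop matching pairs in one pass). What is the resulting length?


Input: cbbedd
Stack-based adjacent duplicate removal:
  Read 'c': push. Stack: c
  Read 'b': push. Stack: cb
  Read 'b': matches stack top 'b' => pop. Stack: c
  Read 'e': push. Stack: ce
  Read 'd': push. Stack: ced
  Read 'd': matches stack top 'd' => pop. Stack: ce
Final stack: "ce" (length 2)

2


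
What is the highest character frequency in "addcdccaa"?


Input: addcdccaa
Character counts:
  'a': 3
  'c': 3
  'd': 3
Maximum frequency: 3

3


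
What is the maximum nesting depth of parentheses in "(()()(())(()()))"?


Input: "(()()(())(()()))"
Tracking depth:
  Position 0 '(': depth becomes 1
  Position 1 '(': depth becomes 2
  Position 2 ')': depth becomes 1
  Position 3 '(': depth becomes 2
  Position 4 ')': depth becomes 1
  Position 5 '(': depth becomes 2
  Position 6 '(': depth becomes 3
  Position 7 ')': depth becomes 2
  Position 8 ')': depth becomes 1
  Position 9 '(': depth becomes 2
  Position 10 '(': depth becomes 3
  Position 11 ')': depth becomes 2
  Position 12 '(': depth becomes 3
  Position 13 ')': depth becomes 2
  Position 14 ')': depth becomes 1
  Position 15 ')': depth becomes 0
Maximum depth reached: 3

3


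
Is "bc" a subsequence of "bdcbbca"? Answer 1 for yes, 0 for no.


Check if "bc" is a subsequence of "bdcbbca"
Greedy scan:
  Position 0 ('b'): matches sub[0] = 'b'
  Position 1 ('d'): no match needed
  Position 2 ('c'): matches sub[1] = 'c'
  Position 3 ('b'): no match needed
  Position 4 ('b'): no match needed
  Position 5 ('c'): no match needed
  Position 6 ('a'): no match needed
All 2 characters matched => is a subsequence

1


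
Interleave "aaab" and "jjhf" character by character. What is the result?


Interleaving "aaab" and "jjhf":
  Position 0: 'a' from first, 'j' from second => "aj"
  Position 1: 'a' from first, 'j' from second => "aj"
  Position 2: 'a' from first, 'h' from second => "ah"
  Position 3: 'b' from first, 'f' from second => "bf"
Result: ajajahbf

ajajahbf


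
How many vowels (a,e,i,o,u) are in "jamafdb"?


Input: jamafdb
Checking each character:
  'j' at position 0: consonant
  'a' at position 1: vowel (running total: 1)
  'm' at position 2: consonant
  'a' at position 3: vowel (running total: 2)
  'f' at position 4: consonant
  'd' at position 5: consonant
  'b' at position 6: consonant
Total vowels: 2

2


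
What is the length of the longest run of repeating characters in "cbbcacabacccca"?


Input: "cbbcacabacccca"
Scanning for longest run:
  Position 1 ('b'): new char, reset run to 1
  Position 2 ('b'): continues run of 'b', length=2
  Position 3 ('c'): new char, reset run to 1
  Position 4 ('a'): new char, reset run to 1
  Position 5 ('c'): new char, reset run to 1
  Position 6 ('a'): new char, reset run to 1
  Position 7 ('b'): new char, reset run to 1
  Position 8 ('a'): new char, reset run to 1
  Position 9 ('c'): new char, reset run to 1
  Position 10 ('c'): continues run of 'c', length=2
  Position 11 ('c'): continues run of 'c', length=3
  Position 12 ('c'): continues run of 'c', length=4
  Position 13 ('a'): new char, reset run to 1
Longest run: 'c' with length 4

4


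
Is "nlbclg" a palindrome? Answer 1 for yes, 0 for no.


Input: nlbclg
Reversed: glcbln
  Compare pos 0 ('n') with pos 5 ('g'): MISMATCH
  Compare pos 1 ('l') with pos 4 ('l'): match
  Compare pos 2 ('b') with pos 3 ('c'): MISMATCH
Result: not a palindrome

0


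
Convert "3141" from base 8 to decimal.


Input: "3141" in base 8
Positional expansion:
  Digit '3' (value 3) x 8^3 = 1536
  Digit '1' (value 1) x 8^2 = 64
  Digit '4' (value 4) x 8^1 = 32
  Digit '1' (value 1) x 8^0 = 1
Sum = 1633

1633


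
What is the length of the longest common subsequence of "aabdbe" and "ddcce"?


LCS of "aabdbe" and "ddcce"
DP table:
           d    d    c    c    e
      0    0    0    0    0    0
  a   0    0    0    0    0    0
  a   0    0    0    0    0    0
  b   0    0    0    0    0    0
  d   0    1    1    1    1    1
  b   0    1    1    1    1    1
  e   0    1    1    1    1    2
LCS length = dp[6][5] = 2

2


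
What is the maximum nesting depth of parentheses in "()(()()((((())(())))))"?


Input: "()(()()((((())(())))))"
Tracking depth:
  Position 0 '(': depth becomes 1
  Position 1 ')': depth becomes 0
  Position 2 '(': depth becomes 1
  Position 3 '(': depth becomes 2
  Position 4 ')': depth becomes 1
  Position 5 '(': depth becomes 2
  Position 6 ')': depth becomes 1
  Position 7 '(': depth becomes 2
  Position 8 '(': depth becomes 3
  Position 9 '(': depth becomes 4
  Position 10 '(': depth becomes 5
  Position 11 '(': depth becomes 6
  Position 12 ')': depth becomes 5
  Position 13 ')': depth becomes 4
  Position 14 '(': depth becomes 5
  Position 15 '(': depth becomes 6
  Position 16 ')': depth becomes 5
  Position 17 ')': depth becomes 4
  Position 18 ')': depth becomes 3
  Position 19 ')': depth becomes 2
  Position 20 ')': depth becomes 1
  Position 21 ')': depth becomes 0
Maximum depth reached: 6

6


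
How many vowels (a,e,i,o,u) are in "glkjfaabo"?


Input: glkjfaabo
Checking each character:
  'g' at position 0: consonant
  'l' at position 1: consonant
  'k' at position 2: consonant
  'j' at position 3: consonant
  'f' at position 4: consonant
  'a' at position 5: vowel (running total: 1)
  'a' at position 6: vowel (running total: 2)
  'b' at position 7: consonant
  'o' at position 8: vowel (running total: 3)
Total vowels: 3

3


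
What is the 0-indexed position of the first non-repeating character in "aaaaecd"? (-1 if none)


Input: aaaaecd
Character frequencies:
  'a': 4
  'c': 1
  'd': 1
  'e': 1
Scanning left to right for freq == 1:
  Position 0 ('a'): freq=4, skip
  Position 1 ('a'): freq=4, skip
  Position 2 ('a'): freq=4, skip
  Position 3 ('a'): freq=4, skip
  Position 4 ('e'): unique! => answer = 4

4


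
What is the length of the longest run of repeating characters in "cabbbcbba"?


Input: "cabbbcbba"
Scanning for longest run:
  Position 1 ('a'): new char, reset run to 1
  Position 2 ('b'): new char, reset run to 1
  Position 3 ('b'): continues run of 'b', length=2
  Position 4 ('b'): continues run of 'b', length=3
  Position 5 ('c'): new char, reset run to 1
  Position 6 ('b'): new char, reset run to 1
  Position 7 ('b'): continues run of 'b', length=2
  Position 8 ('a'): new char, reset run to 1
Longest run: 'b' with length 3

3


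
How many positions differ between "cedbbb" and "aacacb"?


Comparing "cedbbb" and "aacacb" position by position:
  Position 0: 'c' vs 'a' => DIFFER
  Position 1: 'e' vs 'a' => DIFFER
  Position 2: 'd' vs 'c' => DIFFER
  Position 3: 'b' vs 'a' => DIFFER
  Position 4: 'b' vs 'c' => DIFFER
  Position 5: 'b' vs 'b' => same
Positions that differ: 5

5


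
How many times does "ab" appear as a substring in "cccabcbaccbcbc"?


Searching for "ab" in "cccabcbaccbcbc"
Scanning each position:
  Position 0: "cc" => no
  Position 1: "cc" => no
  Position 2: "ca" => no
  Position 3: "ab" => MATCH
  Position 4: "bc" => no
  Position 5: "cb" => no
  Position 6: "ba" => no
  Position 7: "ac" => no
  Position 8: "cc" => no
  Position 9: "cb" => no
  Position 10: "bc" => no
  Position 11: "cb" => no
  Position 12: "bc" => no
Total occurrences: 1

1


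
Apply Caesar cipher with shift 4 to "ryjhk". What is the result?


Caesar cipher: shift "ryjhk" by 4
  'r' (pos 17) + 4 = pos 21 = 'v'
  'y' (pos 24) + 4 = pos 2 = 'c'
  'j' (pos 9) + 4 = pos 13 = 'n'
  'h' (pos 7) + 4 = pos 11 = 'l'
  'k' (pos 10) + 4 = pos 14 = 'o'
Result: vcnlo

vcnlo


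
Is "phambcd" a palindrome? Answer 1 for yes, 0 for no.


Input: phambcd
Reversed: dcbmahp
  Compare pos 0 ('p') with pos 6 ('d'): MISMATCH
  Compare pos 1 ('h') with pos 5 ('c'): MISMATCH
  Compare pos 2 ('a') with pos 4 ('b'): MISMATCH
Result: not a palindrome

0


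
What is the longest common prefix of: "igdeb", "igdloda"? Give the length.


Words: igdeb, igdloda
  Position 0: all 'i' => match
  Position 1: all 'g' => match
  Position 2: all 'd' => match
  Position 3: ('e', 'l') => mismatch, stop
LCP = "igd" (length 3)

3


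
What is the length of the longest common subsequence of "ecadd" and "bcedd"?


LCS of "ecadd" and "bcedd"
DP table:
           b    c    e    d    d
      0    0    0    0    0    0
  e   0    0    0    1    1    1
  c   0    0    1    1    1    1
  a   0    0    1    1    1    1
  d   0    0    1    1    2    2
  d   0    0    1    1    2    3
LCS length = dp[5][5] = 3

3


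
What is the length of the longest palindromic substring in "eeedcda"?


Input: "eeedcda"
Checking substrings for palindromes:
  [0:3] "eee" (len 3) => palindrome
  [3:6] "dcd" (len 3) => palindrome
  [0:2] "ee" (len 2) => palindrome
  [1:3] "ee" (len 2) => palindrome
Longest palindromic substring: "eee" with length 3

3


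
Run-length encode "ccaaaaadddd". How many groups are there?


Input: ccaaaaadddd
Scanning for consecutive runs:
  Group 1: 'c' x 2 (positions 0-1)
  Group 2: 'a' x 5 (positions 2-6)
  Group 3: 'd' x 4 (positions 7-10)
Total groups: 3

3


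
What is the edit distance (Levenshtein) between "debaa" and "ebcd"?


Computing edit distance: "debaa" -> "ebcd"
DP table:
           e    b    c    d
      0    1    2    3    4
  d   1    1    2    3    3
  e   2    1    2    3    4
  b   3    2    1    2    3
  a   4    3    2    2    3
  a   5    4    3    3    3
Edit distance = dp[5][4] = 3

3


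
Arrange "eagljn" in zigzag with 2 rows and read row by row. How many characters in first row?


Zigzag "eagljn" into 2 rows:
Placing characters:
  'e' => row 0
  'a' => row 1
  'g' => row 0
  'l' => row 1
  'j' => row 0
  'n' => row 1
Rows:
  Row 0: "egj"
  Row 1: "aln"
First row length: 3

3


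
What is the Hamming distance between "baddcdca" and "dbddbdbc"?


Comparing "baddcdca" and "dbddbdbc" position by position:
  Position 0: 'b' vs 'd' => differ
  Position 1: 'a' vs 'b' => differ
  Position 2: 'd' vs 'd' => same
  Position 3: 'd' vs 'd' => same
  Position 4: 'c' vs 'b' => differ
  Position 5: 'd' vs 'd' => same
  Position 6: 'c' vs 'b' => differ
  Position 7: 'a' vs 'c' => differ
Total differences (Hamming distance): 5

5


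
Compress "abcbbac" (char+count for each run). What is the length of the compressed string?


Input: abcbbac
Runs:
  'a' x 1 => "a1"
  'b' x 1 => "b1"
  'c' x 1 => "c1"
  'b' x 2 => "b2"
  'a' x 1 => "a1"
  'c' x 1 => "c1"
Compressed: "a1b1c1b2a1c1"
Compressed length: 12

12


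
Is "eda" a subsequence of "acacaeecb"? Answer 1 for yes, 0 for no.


Check if "eda" is a subsequence of "acacaeecb"
Greedy scan:
  Position 0 ('a'): no match needed
  Position 1 ('c'): no match needed
  Position 2 ('a'): no match needed
  Position 3 ('c'): no match needed
  Position 4 ('a'): no match needed
  Position 5 ('e'): matches sub[0] = 'e'
  Position 6 ('e'): no match needed
  Position 7 ('c'): no match needed
  Position 8 ('b'): no match needed
Only matched 1/3 characters => not a subsequence

0


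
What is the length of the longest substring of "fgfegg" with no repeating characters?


Input: "fgfegg"
Sliding window (track last position of each char):
  Position 0 ('f'): window [0,0] length 1 -- new best
  Position 1 ('g'): window [0,1] length 2 -- new best
  Position 2 ('f'): repeat (last at 0), move window start to 1
  Position 2 ('f'): window [1,2] length 2
  Position 3 ('e'): window [1,3] length 3 -- new best
  Position 4 ('g'): repeat (last at 1), move window start to 2
  Position 4 ('g'): window [2,4] length 3
  Position 5 ('g'): repeat (last at 4), move window start to 5
  Position 5 ('g'): window [5,5] length 1
Longest substring with no repeats: "gfe" with length 3

3


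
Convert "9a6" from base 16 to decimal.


Input: "9a6" in base 16
Positional expansion:
  Digit '9' (value 9) x 16^2 = 2304
  Digit 'a' (value 10) x 16^1 = 160
  Digit '6' (value 6) x 16^0 = 6
Sum = 2470

2470


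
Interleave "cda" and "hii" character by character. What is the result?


Interleaving "cda" and "hii":
  Position 0: 'c' from first, 'h' from second => "ch"
  Position 1: 'd' from first, 'i' from second => "di"
  Position 2: 'a' from first, 'i' from second => "ai"
Result: chdiai

chdiai


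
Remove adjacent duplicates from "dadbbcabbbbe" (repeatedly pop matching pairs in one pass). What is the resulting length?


Input: dadbbcabbbbe
Stack-based adjacent duplicate removal:
  Read 'd': push. Stack: d
  Read 'a': push. Stack: da
  Read 'd': push. Stack: dad
  Read 'b': push. Stack: dadb
  Read 'b': matches stack top 'b' => pop. Stack: dad
  Read 'c': push. Stack: dadc
  Read 'a': push. Stack: dadca
  Read 'b': push. Stack: dadcab
  Read 'b': matches stack top 'b' => pop. Stack: dadca
  Read 'b': push. Stack: dadcab
  Read 'b': matches stack top 'b' => pop. Stack: dadca
  Read 'e': push. Stack: dadcae
Final stack: "dadcae" (length 6)

6


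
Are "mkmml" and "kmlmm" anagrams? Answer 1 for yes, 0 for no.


Strings: "mkmml", "kmlmm"
Sorted first:  klmmm
Sorted second: klmmm
Sorted forms match => anagrams

1


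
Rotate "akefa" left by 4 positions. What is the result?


Input: "akefa", rotate left by 4
First 4 characters: "akef"
Remaining characters: "a"
Concatenate remaining + first: "a" + "akef" = "aakef"

aakef


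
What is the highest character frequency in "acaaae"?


Input: acaaae
Character counts:
  'a': 4
  'c': 1
  'e': 1
Maximum frequency: 4

4


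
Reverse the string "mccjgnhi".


Input: mccjgnhi
Reading characters right to left:
  Position 7: 'i'
  Position 6: 'h'
  Position 5: 'n'
  Position 4: 'g'
  Position 3: 'j'
  Position 2: 'c'
  Position 1: 'c'
  Position 0: 'm'
Reversed: ihngjccm

ihngjccm


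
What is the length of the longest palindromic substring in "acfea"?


Input: "acfea"
Checking substrings for palindromes:
  No multi-char palindromic substrings found
Longest palindromic substring: "a" with length 1

1


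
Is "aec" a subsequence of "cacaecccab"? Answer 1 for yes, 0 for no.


Check if "aec" is a subsequence of "cacaecccab"
Greedy scan:
  Position 0 ('c'): no match needed
  Position 1 ('a'): matches sub[0] = 'a'
  Position 2 ('c'): no match needed
  Position 3 ('a'): no match needed
  Position 4 ('e'): matches sub[1] = 'e'
  Position 5 ('c'): matches sub[2] = 'c'
  Position 6 ('c'): no match needed
  Position 7 ('c'): no match needed
  Position 8 ('a'): no match needed
  Position 9 ('b'): no match needed
All 3 characters matched => is a subsequence

1


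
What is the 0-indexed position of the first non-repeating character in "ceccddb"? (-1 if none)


Input: ceccddb
Character frequencies:
  'b': 1
  'c': 3
  'd': 2
  'e': 1
Scanning left to right for freq == 1:
  Position 0 ('c'): freq=3, skip
  Position 1 ('e'): unique! => answer = 1

1


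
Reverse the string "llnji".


Input: llnji
Reading characters right to left:
  Position 4: 'i'
  Position 3: 'j'
  Position 2: 'n'
  Position 1: 'l'
  Position 0: 'l'
Reversed: ijnll

ijnll


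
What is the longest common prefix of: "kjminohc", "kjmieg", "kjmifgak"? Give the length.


Words: kjminohc, kjmieg, kjmifgak
  Position 0: all 'k' => match
  Position 1: all 'j' => match
  Position 2: all 'm' => match
  Position 3: all 'i' => match
  Position 4: ('n', 'e', 'f') => mismatch, stop
LCP = "kjmi" (length 4)

4


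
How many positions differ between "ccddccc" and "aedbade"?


Comparing "ccddccc" and "aedbade" position by position:
  Position 0: 'c' vs 'a' => DIFFER
  Position 1: 'c' vs 'e' => DIFFER
  Position 2: 'd' vs 'd' => same
  Position 3: 'd' vs 'b' => DIFFER
  Position 4: 'c' vs 'a' => DIFFER
  Position 5: 'c' vs 'd' => DIFFER
  Position 6: 'c' vs 'e' => DIFFER
Positions that differ: 6

6


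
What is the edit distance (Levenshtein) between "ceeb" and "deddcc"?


Computing edit distance: "ceeb" -> "deddcc"
DP table:
           d    e    d    d    c    c
      0    1    2    3    4    5    6
  c   1    1    2    3    4    4    5
  e   2    2    1    2    3    4    5
  e   3    3    2    2    3    4    5
  b   4    4    3    3    3    4    5
Edit distance = dp[4][6] = 5

5


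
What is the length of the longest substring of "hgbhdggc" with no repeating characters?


Input: "hgbhdggc"
Sliding window (track last position of each char):
  Position 0 ('h'): window [0,0] length 1 -- new best
  Position 1 ('g'): window [0,1] length 2 -- new best
  Position 2 ('b'): window [0,2] length 3 -- new best
  Position 3 ('h'): repeat (last at 0), move window start to 1
  Position 3 ('h'): window [1,3] length 3
  Position 4 ('d'): window [1,4] length 4 -- new best
  Position 5 ('g'): repeat (last at 1), move window start to 2
  Position 5 ('g'): window [2,5] length 4
  Position 6 ('g'): repeat (last at 5), move window start to 6
  Position 6 ('g'): window [6,6] length 1
  Position 7 ('c'): window [6,7] length 2
Longest substring with no repeats: "gbhd" with length 4

4


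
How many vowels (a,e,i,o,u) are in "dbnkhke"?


Input: dbnkhke
Checking each character:
  'd' at position 0: consonant
  'b' at position 1: consonant
  'n' at position 2: consonant
  'k' at position 3: consonant
  'h' at position 4: consonant
  'k' at position 5: consonant
  'e' at position 6: vowel (running total: 1)
Total vowels: 1

1


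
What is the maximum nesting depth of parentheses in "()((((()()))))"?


Input: "()((((()()))))"
Tracking depth:
  Position 0 '(': depth becomes 1
  Position 1 ')': depth becomes 0
  Position 2 '(': depth becomes 1
  Position 3 '(': depth becomes 2
  Position 4 '(': depth becomes 3
  Position 5 '(': depth becomes 4
  Position 6 '(': depth becomes 5
  Position 7 ')': depth becomes 4
  Position 8 '(': depth becomes 5
  Position 9 ')': depth becomes 4
  Position 10 ')': depth becomes 3
  Position 11 ')': depth becomes 2
  Position 12 ')': depth becomes 1
  Position 13 ')': depth becomes 0
Maximum depth reached: 5

5
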